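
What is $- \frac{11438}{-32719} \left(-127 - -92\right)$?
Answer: $- \frac{400330}{32719} \approx -12.235$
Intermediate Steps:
$- \frac{11438}{-32719} \left(-127 - -92\right) = \left(-11438\right) \left(- \frac{1}{32719}\right) \left(-127 + 92\right) = \frac{11438}{32719} \left(-35\right) = - \frac{400330}{32719}$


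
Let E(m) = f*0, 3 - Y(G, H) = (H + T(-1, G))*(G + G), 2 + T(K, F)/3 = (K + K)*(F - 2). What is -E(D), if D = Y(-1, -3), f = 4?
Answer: 0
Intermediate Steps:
T(K, F) = -6 + 6*K*(-2 + F) (T(K, F) = -6 + 3*((K + K)*(F - 2)) = -6 + 3*((2*K)*(-2 + F)) = -6 + 3*(2*K*(-2 + F)) = -6 + 6*K*(-2 + F))
Y(G, H) = 3 - 2*G*(6 + H - 6*G) (Y(G, H) = 3 - (H + (-6 - 12*(-1) + 6*G*(-1)))*(G + G) = 3 - (H + (-6 + 12 - 6*G))*2*G = 3 - (H + (6 - 6*G))*2*G = 3 - (6 + H - 6*G)*2*G = 3 - 2*G*(6 + H - 6*G))
D = 21 (D = 3 - 2*(-1)*(-3) + 12*(-1)*(-1 - 1) = 3 - 6 + 12*(-1)*(-2) = 3 - 6 + 24 = 21)
E(m) = 0 (E(m) = 4*0 = 0)
-E(D) = -1*0 = 0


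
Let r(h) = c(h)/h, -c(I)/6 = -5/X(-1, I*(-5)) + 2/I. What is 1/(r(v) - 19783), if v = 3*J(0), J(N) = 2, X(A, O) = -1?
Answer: -3/59365 ≈ -5.0535e-5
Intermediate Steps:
c(I) = -30 - 12/I (c(I) = -6*(-5/(-1) + 2/I) = -6*(-5*(-1) + 2/I) = -6*(5 + 2/I) = -30 - 12/I)
v = 6 (v = 3*2 = 6)
r(h) = (-30 - 12/h)/h
1/(r(v) - 19783) = 1/(6*(-2 - 5*6)/6² - 19783) = 1/(6*(1/36)*(-2 - 30) - 19783) = 1/(6*(1/36)*(-32) - 19783) = 1/(-16/3 - 19783) = 1/(-59365/3) = -3/59365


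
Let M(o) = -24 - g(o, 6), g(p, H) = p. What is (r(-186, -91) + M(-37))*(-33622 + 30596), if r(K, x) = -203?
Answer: 574940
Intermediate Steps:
M(o) = -24 - o
(r(-186, -91) + M(-37))*(-33622 + 30596) = (-203 + (-24 - 1*(-37)))*(-33622 + 30596) = (-203 + (-24 + 37))*(-3026) = (-203 + 13)*(-3026) = -190*(-3026) = 574940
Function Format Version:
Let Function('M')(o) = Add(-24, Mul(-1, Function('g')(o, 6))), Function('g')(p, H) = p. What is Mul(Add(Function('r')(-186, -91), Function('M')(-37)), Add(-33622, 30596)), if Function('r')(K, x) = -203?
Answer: 574940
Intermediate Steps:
Function('M')(o) = Add(-24, Mul(-1, o))
Mul(Add(Function('r')(-186, -91), Function('M')(-37)), Add(-33622, 30596)) = Mul(Add(-203, Add(-24, Mul(-1, -37))), Add(-33622, 30596)) = Mul(Add(-203, Add(-24, 37)), -3026) = Mul(Add(-203, 13), -3026) = Mul(-190, -3026) = 574940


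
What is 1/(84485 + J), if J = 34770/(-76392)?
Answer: 12732/1075657225 ≈ 1.1836e-5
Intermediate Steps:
J = -5795/12732 (J = 34770*(-1/76392) = -5795/12732 ≈ -0.45515)
1/(84485 + J) = 1/(84485 - 5795/12732) = 1/(1075657225/12732) = 12732/1075657225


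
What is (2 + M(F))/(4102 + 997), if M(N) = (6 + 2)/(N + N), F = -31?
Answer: 58/158069 ≈ 0.00036693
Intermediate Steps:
M(N) = 4/N (M(N) = 8/((2*N)) = 8*(1/(2*N)) = 4/N)
(2 + M(F))/(4102 + 997) = (2 + 4/(-31))/(4102 + 997) = (2 + 4*(-1/31))/5099 = (2 - 4/31)*(1/5099) = (58/31)*(1/5099) = 58/158069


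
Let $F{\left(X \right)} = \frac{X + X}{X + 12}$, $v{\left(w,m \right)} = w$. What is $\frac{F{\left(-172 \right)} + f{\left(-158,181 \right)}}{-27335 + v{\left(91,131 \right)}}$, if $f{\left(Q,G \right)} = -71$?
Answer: $\frac{1377}{544880} \approx 0.0025272$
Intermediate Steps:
$F{\left(X \right)} = \frac{2 X}{12 + X}$
$\frac{F{\left(-172 \right)} + f{\left(-158,181 \right)}}{-27335 + v{\left(91,131 \right)}} = \frac{2 \left(-172\right) \frac{1}{12 - 172} - 71}{-27335 + 91} = \frac{2 \left(-172\right) \frac{1}{-160} - 71}{-27244} = \left(2 \left(-172\right) \left(- \frac{1}{160}\right) - 71\right) \left(- \frac{1}{27244}\right) = \left(\frac{43}{20} - 71\right) \left(- \frac{1}{27244}\right) = \left(- \frac{1377}{20}\right) \left(- \frac{1}{27244}\right) = \frac{1377}{544880}$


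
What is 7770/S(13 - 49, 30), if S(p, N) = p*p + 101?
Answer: 7770/1397 ≈ 5.5619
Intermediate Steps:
S(p, N) = 101 + p**2 (S(p, N) = p**2 + 101 = 101 + p**2)
7770/S(13 - 49, 30) = 7770/(101 + (13 - 49)**2) = 7770/(101 + (-36)**2) = 7770/(101 + 1296) = 7770/1397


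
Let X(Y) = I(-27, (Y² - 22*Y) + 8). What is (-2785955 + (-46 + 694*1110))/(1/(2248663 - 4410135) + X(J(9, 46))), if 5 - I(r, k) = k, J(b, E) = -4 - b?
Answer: 4356794812992/989954177 ≈ 4401.0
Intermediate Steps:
I(r, k) = 5 - k
X(Y) = -3 - Y² + 22*Y (X(Y) = 5 - ((Y² - 22*Y) + 8) = 5 - (8 + Y² - 22*Y) = 5 + (-8 - Y² + 22*Y) = -3 - Y² + 22*Y)
(-2785955 + (-46 + 694*1110))/(1/(2248663 - 4410135) + X(J(9, 46))) = (-2785955 + (-46 + 694*1110))/(1/(2248663 - 4410135) + (-3 - (-4 - 1*9)² + 22*(-4 - 1*9))) = (-2785955 + (-46 + 770340))/(1/(-2161472) + (-3 - (-4 - 9)² + 22*(-4 - 9))) = (-2785955 + 770294)/(-1/2161472 + (-3 - 1*(-13)² + 22*(-13))) = -2015661/(-1/2161472 + (-3 - 1*169 - 286)) = -2015661/(-1/2161472 + (-3 - 169 - 286)) = -2015661/(-1/2161472 - 458) = -2015661/(-989954177/2161472) = -2015661*(-2161472/989954177) = 4356794812992/989954177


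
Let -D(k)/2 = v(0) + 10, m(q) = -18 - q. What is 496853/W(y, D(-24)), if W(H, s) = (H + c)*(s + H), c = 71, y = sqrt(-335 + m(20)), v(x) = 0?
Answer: -890857429/4185022 - 25339503*I*sqrt(373)/4185022 ≈ -212.87 - 116.94*I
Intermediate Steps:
y = I*sqrt(373) (y = sqrt(-335 + (-18 - 1*20)) = sqrt(-335 + (-18 - 20)) = sqrt(-335 - 38) = sqrt(-373) = I*sqrt(373) ≈ 19.313*I)
D(k) = -20 (D(k) = -2*(0 + 10) = -2*10 = -20)
W(H, s) = (71 + H)*(H + s) (W(H, s) = (H + 71)*(s + H) = (71 + H)*(H + s))
496853/W(y, D(-24)) = 496853/((I*sqrt(373))**2 + 71*(I*sqrt(373)) + 71*(-20) + (I*sqrt(373))*(-20)) = 496853/(-373 + 71*I*sqrt(373) - 1420 - 20*I*sqrt(373)) = 496853/(-1793 + 51*I*sqrt(373))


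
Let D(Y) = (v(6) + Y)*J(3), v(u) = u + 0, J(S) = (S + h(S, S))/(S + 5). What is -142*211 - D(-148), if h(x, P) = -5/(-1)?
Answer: -29820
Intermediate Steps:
h(x, P) = 5 (h(x, P) = -5*(-1) = 5)
J(S) = 1 (J(S) = (S + 5)/(S + 5) = (5 + S)/(5 + S) = 1)
v(u) = u
D(Y) = 6 + Y (D(Y) = (6 + Y)*1 = 6 + Y)
-142*211 - D(-148) = -142*211 - (6 - 148) = -29962 - 1*(-142) = -29962 + 142 = -29820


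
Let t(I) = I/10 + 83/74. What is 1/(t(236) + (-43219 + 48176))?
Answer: 370/1843237 ≈ 0.00020073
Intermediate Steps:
t(I) = 83/74 + I/10 (t(I) = I*(1/10) + 83*(1/74) = I/10 + 83/74 = 83/74 + I/10)
1/(t(236) + (-43219 + 48176)) = 1/((83/74 + (1/10)*236) + (-43219 + 48176)) = 1/((83/74 + 118/5) + 4957) = 1/(9147/370 + 4957) = 1/(1843237/370) = 370/1843237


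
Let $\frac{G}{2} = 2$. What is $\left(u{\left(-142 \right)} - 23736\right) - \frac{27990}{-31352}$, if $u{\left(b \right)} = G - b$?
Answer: $- \frac{369782845}{15676} \approx -23589.0$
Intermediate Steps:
$G = 4$ ($G = 2 \cdot 2 = 4$)
$u{\left(b \right)} = 4 - b$
$\left(u{\left(-142 \right)} - 23736\right) - \frac{27990}{-31352} = \left(\left(4 - -142\right) - 23736\right) - \frac{27990}{-31352} = \left(\left(4 + 142\right) - 23736\right) - - \frac{13995}{15676} = \left(146 - 23736\right) + \frac{13995}{15676} = -23590 + \frac{13995}{15676} = - \frac{369782845}{15676}$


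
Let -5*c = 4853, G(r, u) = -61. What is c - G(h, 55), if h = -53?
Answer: -4548/5 ≈ -909.60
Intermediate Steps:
c = -4853/5 (c = -⅕*4853 = -4853/5 ≈ -970.60)
c - G(h, 55) = -4853/5 - 1*(-61) = -4853/5 + 61 = -4548/5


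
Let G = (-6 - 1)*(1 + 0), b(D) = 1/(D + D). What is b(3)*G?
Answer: -7/6 ≈ -1.1667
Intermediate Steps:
b(D) = 1/(2*D)
G = -7 (G = -7*1 = -7)
b(3)*G = ((½)/3)*(-7) = ((½)*(⅓))*(-7) = (⅙)*(-7) = -7/6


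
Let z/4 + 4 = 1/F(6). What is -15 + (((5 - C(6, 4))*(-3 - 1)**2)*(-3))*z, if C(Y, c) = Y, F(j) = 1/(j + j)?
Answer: 1521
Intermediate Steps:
F(j) = 1/(2*j)
z = 32 (z = -16 + 4/(((1/2)/6)) = -16 + 4/(((1/2)*(1/6))) = -16 + 4/(1/12) = -16 + 4*12 = -16 + 48 = 32)
-15 + (((5 - C(6, 4))*(-3 - 1)**2)*(-3))*z = -15 + (((5 - 1*6)*(-3 - 1)**2)*(-3))*32 = -15 + (((5 - 6)*(-4)**2)*(-3))*32 = -15 + (-1*16*(-3))*32 = -15 - 16*(-3)*32 = -15 + 48*32 = -15 + 1536 = 1521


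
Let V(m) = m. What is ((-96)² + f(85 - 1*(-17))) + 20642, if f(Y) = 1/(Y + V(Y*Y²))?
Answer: 31688593981/1061310 ≈ 29858.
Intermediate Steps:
f(Y) = 1/(Y + Y³) (f(Y) = 1/(Y + Y*Y²) = 1/(Y + Y³))
((-96)² + f(85 - 1*(-17))) + 20642 = ((-96)² + 1/((85 - 1*(-17)) + (85 - 1*(-17))³)) + 20642 = (9216 + 1/((85 + 17) + (85 + 17)³)) + 20642 = (9216 + 1/(102 + 102³)) + 20642 = (9216 + 1/(102 + 1061208)) + 20642 = (9216 + 1/1061310) + 20642 = 9781032961/1061310 + 20642 = 31688593981/1061310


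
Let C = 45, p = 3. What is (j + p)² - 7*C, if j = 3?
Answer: -279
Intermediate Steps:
(j + p)² - 7*C = (3 + 3)² - 7*45 = 6² - 315 = 36 - 315 = -279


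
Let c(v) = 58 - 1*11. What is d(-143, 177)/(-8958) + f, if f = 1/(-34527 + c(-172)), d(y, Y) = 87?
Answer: -501453/51478640 ≈ -0.0097410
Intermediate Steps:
c(v) = 47 (c(v) = 58 - 11 = 47)
f = -1/34480 (f = 1/(-34527 + 47) = 1/(-34480) = -1/34480 ≈ -2.9002e-5)
d(-143, 177)/(-8958) + f = 87/(-8958) - 1/34480 = 87*(-1/8958) - 1/34480 = -29/2986 - 1/34480 = -501453/51478640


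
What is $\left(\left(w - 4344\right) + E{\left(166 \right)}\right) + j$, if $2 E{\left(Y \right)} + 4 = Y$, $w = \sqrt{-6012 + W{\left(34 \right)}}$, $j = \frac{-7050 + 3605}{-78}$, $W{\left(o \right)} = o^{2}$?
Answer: $- \frac{25313}{6} + 2 i \sqrt{1214} \approx -4218.8 + 69.685 i$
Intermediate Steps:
$j = \frac{265}{6}$ ($j = \left(-3445\right) \left(- \frac{1}{78}\right) = \frac{265}{6} \approx 44.167$)
$w = 2 i \sqrt{1214}$ ($w = \sqrt{-6012 + 34^{2}} = \sqrt{-6012 + 1156} = \sqrt{-4856} = 2 i \sqrt{1214} \approx 69.685 i$)
$E{\left(Y \right)} = -2 + \frac{Y}{2}$
$\left(\left(w - 4344\right) + E{\left(166 \right)}\right) + j = \left(\left(2 i \sqrt{1214} - 4344\right) + \left(-2 + \frac{1}{2} \cdot 166\right)\right) + \frac{265}{6} = \left(\left(2 i \sqrt{1214} - 4344\right) + \left(-2 + 83\right)\right) + \frac{265}{6} = \left(\left(-4344 + 2 i \sqrt{1214}\right) + 81\right) + \frac{265}{6} = \left(-4263 + 2 i \sqrt{1214}\right) + \frac{265}{6} = - \frac{25313}{6} + 2 i \sqrt{1214}$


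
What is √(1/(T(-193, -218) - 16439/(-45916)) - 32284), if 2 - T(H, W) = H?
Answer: 2*I*√649408363791447890/8970059 ≈ 179.68*I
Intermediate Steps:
T(H, W) = 2 - H
√(1/(T(-193, -218) - 16439/(-45916)) - 32284) = √(1/((2 - 1*(-193)) - 16439/(-45916)) - 32284) = √(1/((2 + 193) - 16439*(-1/45916)) - 32284) = √(1/(195 + 16439/45916) - 32284) = √(1/(8970059/45916) - 32284) = √(45916/8970059 - 32284) = √(-289589338840/8970059) = 2*I*√649408363791447890/8970059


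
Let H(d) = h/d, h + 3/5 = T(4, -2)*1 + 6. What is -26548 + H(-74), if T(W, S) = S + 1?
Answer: -4911391/185 ≈ -26548.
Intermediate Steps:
T(W, S) = 1 + S
h = 22/5 (h = -⅗ + ((1 - 2)*1 + 6) = -⅗ + (-1*1 + 6) = -⅗ + (-1 + 6) = -⅗ + 5 = 22/5 ≈ 4.4000)
H(d) = 22/(5*d)
-26548 + H(-74) = -26548 + (22/5)/(-74) = -26548 + (22/5)*(-1/74) = -26548 - 11/185 = -4911391/185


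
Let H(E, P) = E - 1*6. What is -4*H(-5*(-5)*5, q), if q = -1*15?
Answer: -476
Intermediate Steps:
q = -15
H(E, P) = -6 + E (H(E, P) = E - 6 = -6 + E)
-4*H(-5*(-5)*5, q) = -4*(-6 - 5*(-5)*5) = -4*(-6 + 25*5) = -4*(-6 + 125) = -4*119 = -476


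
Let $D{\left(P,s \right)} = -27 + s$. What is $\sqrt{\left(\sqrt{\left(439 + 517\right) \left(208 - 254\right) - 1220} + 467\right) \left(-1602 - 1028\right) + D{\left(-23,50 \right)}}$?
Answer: $\sqrt{-1228187 - 5260 i \sqrt{11299}} \approx 246.25 - 1135.3 i$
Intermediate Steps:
$\sqrt{\left(\sqrt{\left(439 + 517\right) \left(208 - 254\right) - 1220} + 467\right) \left(-1602 - 1028\right) + D{\left(-23,50 \right)}} = \sqrt{\left(\sqrt{\left(439 + 517\right) \left(208 - 254\right) - 1220} + 467\right) \left(-1602 - 1028\right) + \left(-27 + 50\right)} = \sqrt{\left(\sqrt{956 \left(-46\right) - 1220} + 467\right) \left(-2630\right) + 23} = \sqrt{\left(\sqrt{-43976 - 1220} + 467\right) \left(-2630\right) + 23} = \sqrt{\left(\sqrt{-45196} + 467\right) \left(-2630\right) + 23} = \sqrt{\left(2 i \sqrt{11299} + 467\right) \left(-2630\right) + 23} = \sqrt{\left(467 + 2 i \sqrt{11299}\right) \left(-2630\right) + 23} = \sqrt{\left(-1228210 - 5260 i \sqrt{11299}\right) + 23} = \sqrt{-1228187 - 5260 i \sqrt{11299}}$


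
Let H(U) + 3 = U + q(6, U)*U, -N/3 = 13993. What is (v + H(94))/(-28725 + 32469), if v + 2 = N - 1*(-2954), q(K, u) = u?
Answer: -7525/936 ≈ -8.0395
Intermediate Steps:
N = -41979 (N = -3*13993 = -41979)
H(U) = -3 + U + U² (H(U) = -3 + (U + U*U) = -3 + (U + U²) = -3 + U + U²)
v = -39027 (v = -2 + (-41979 - 1*(-2954)) = -2 + (-41979 + 2954) = -2 - 39025 = -39027)
(v + H(94))/(-28725 + 32469) = (-39027 + (-3 + 94 + 94²))/(-28725 + 32469) = (-39027 + (-3 + 94 + 8836))/3744 = (-39027 + 8927)*(1/3744) = -30100*1/3744 = -7525/936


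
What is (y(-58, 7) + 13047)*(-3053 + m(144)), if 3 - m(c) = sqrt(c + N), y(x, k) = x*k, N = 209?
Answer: -38555050 - 12641*sqrt(353) ≈ -3.8793e+7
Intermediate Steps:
y(x, k) = k*x
m(c) = 3 - sqrt(209 + c) (m(c) = 3 - sqrt(c + 209) = 3 - sqrt(209 + c))
(y(-58, 7) + 13047)*(-3053 + m(144)) = (7*(-58) + 13047)*(-3053 + (3 - sqrt(209 + 144))) = (-406 + 13047)*(-3053 + (3 - sqrt(353))) = 12641*(-3050 - sqrt(353)) = -38555050 - 12641*sqrt(353)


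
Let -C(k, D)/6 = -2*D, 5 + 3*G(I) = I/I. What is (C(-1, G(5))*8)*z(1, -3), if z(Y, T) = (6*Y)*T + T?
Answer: 2688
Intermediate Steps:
G(I) = -4/3 (G(I) = -5/3 + (I/I)/3 = -5/3 + (⅓)*1 = -5/3 + ⅓ = -4/3)
C(k, D) = 12*D (C(k, D) = -(-12)*D = 12*D)
z(Y, T) = T + 6*T*Y (z(Y, T) = 6*T*Y + T = T + 6*T*Y)
(C(-1, G(5))*8)*z(1, -3) = ((12*(-4/3))*8)*(-3*(1 + 6*1)) = (-16*8)*(-3*(1 + 6)) = -(-384)*7 = -128*(-21) = 2688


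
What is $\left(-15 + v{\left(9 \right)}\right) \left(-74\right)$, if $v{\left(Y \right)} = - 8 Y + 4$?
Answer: $6142$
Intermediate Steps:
$v{\left(Y \right)} = 4 - 8 Y$
$\left(-15 + v{\left(9 \right)}\right) \left(-74\right) = \left(-15 + \left(4 - 72\right)\right) \left(-74\right) = \left(-15 - 68\right) \left(-74\right) = \left(-83\right) \left(-74\right) = 6142$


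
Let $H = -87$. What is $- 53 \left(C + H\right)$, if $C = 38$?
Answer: $2597$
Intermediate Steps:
$- 53 \left(C + H\right) = - 53 \left(38 - 87\right) = \left(-53\right) \left(-49\right) = 2597$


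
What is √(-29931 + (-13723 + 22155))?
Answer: I*√21499 ≈ 146.63*I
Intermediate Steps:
√(-29931 + (-13723 + 22155)) = √(-29931 + 8432) = √(-21499) = I*√21499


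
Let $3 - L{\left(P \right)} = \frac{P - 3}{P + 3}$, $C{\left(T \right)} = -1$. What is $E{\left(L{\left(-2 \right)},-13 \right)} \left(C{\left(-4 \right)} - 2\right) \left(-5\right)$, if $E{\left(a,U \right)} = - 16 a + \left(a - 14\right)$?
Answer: $-2010$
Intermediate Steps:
$L{\left(P \right)} = 3 - \frac{-3 + P}{3 + P}$ ($L{\left(P \right)} = 3 - \frac{P - 3}{P + 3} = 3 - \frac{-3 + P}{3 + P}$)
$E{\left(a,U \right)} = -14 - 15 a$ ($E{\left(a,U \right)} = - 16 a + \left(-14 + a\right) = -14 - 15 a$)
$E{\left(L{\left(-2 \right)},-13 \right)} \left(C{\left(-4 \right)} - 2\right) \left(-5\right) = \left(-14 - 15 \frac{2 \left(6 - 2\right)}{3 - 2}\right) \left(-1 - 2\right) \left(-5\right) = \left(-14 - 15 \cdot 2 \cdot 1^{-1} \cdot 4\right) \left(\left(-3\right) \left(-5\right)\right) = \left(-14 - 15 \cdot 2 \cdot 1 \cdot 4\right) 15 = \left(-14 - 120\right) 15 = \left(-134\right) 15 = -2010$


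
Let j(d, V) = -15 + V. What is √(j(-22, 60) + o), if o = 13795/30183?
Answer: √41411981490/30183 ≈ 6.7422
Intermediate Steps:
o = 13795/30183 (o = 13795*(1/30183) = 13795/30183 ≈ 0.45705)
√(j(-22, 60) + o) = √((-15 + 60) + 13795/30183) = √(45 + 13795/30183) = √(1372030/30183) = √41411981490/30183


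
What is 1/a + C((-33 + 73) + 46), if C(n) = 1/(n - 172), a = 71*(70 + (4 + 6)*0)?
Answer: -1221/106855 ≈ -0.011427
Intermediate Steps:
a = 4970 (a = 71*(70 + 10*0) = 71*(70 + 0) = 71*70 = 4970)
C(n) = 1/(-172 + n)
1/a + C((-33 + 73) + 46) = 1/4970 + 1/(-172 + ((-33 + 73) + 46)) = 1/4970 + 1/(-172 + (40 + 46)) = 1/4970 + 1/(-172 + 86) = 1/4970 + 1/(-86) = 1/4970 - 1/86 = -1221/106855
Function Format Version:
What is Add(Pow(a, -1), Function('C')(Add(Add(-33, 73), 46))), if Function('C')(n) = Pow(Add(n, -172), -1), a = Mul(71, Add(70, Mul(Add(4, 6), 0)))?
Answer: Rational(-1221, 106855) ≈ -0.011427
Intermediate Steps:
a = 4970 (a = Mul(71, Add(70, Mul(10, 0))) = Mul(71, Add(70, 0)) = Mul(71, 70) = 4970)
Function('C')(n) = Pow(Add(-172, n), -1)
Add(Pow(a, -1), Function('C')(Add(Add(-33, 73), 46))) = Add(Pow(4970, -1), Pow(Add(-172, Add(Add(-33, 73), 46)), -1)) = Add(Rational(1, 4970), Pow(Add(-172, Add(40, 46)), -1)) = Add(Rational(1, 4970), Pow(Add(-172, 86), -1)) = Add(Rational(1, 4970), Pow(-86, -1)) = Add(Rational(1, 4970), Rational(-1, 86)) = Rational(-1221, 106855)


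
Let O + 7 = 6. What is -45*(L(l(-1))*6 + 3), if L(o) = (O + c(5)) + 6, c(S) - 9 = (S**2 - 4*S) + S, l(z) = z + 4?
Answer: -6615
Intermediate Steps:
O = -1 (O = -7 + 6 = -1)
l(z) = 4 + z
c(S) = 9 + S**2 - 3*S (c(S) = 9 + ((S**2 - 4*S) + S) = 9 + (S**2 - 3*S) = 9 + S**2 - 3*S)
L(o) = 24 (L(o) = (-1 + (9 + 5**2 - 3*5)) + 6 = (-1 + (9 + 25 - 15)) + 6 = (-1 + 19) + 6 = 18 + 6 = 24)
-45*(L(l(-1))*6 + 3) = -45*(24*6 + 3) = -45*(144 + 3) = -45*147 = -6615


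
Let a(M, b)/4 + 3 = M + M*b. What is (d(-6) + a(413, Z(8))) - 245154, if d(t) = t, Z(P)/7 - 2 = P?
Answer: -127880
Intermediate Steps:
Z(P) = 14 + 7*P
a(M, b) = -12 + 4*M + 4*M*b (a(M, b) = -12 + 4*(M + M*b) = -12 + (4*M + 4*M*b) = -12 + 4*M + 4*M*b)
(d(-6) + a(413, Z(8))) - 245154 = (-6 + (-12 + 4*413 + 4*413*(14 + 7*8))) - 245154 = (-6 + (-12 + 1652 + 4*413*(14 + 56))) - 245154 = (-6 + (-12 + 1652 + 4*413*70)) - 245154 = (-6 + (-12 + 1652 + 115640)) - 245154 = (-6 + 117280) - 245154 = 117274 - 245154 = -127880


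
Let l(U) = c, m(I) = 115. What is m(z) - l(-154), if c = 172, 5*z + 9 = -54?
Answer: -57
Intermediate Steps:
z = -63/5 (z = -9/5 + (⅕)*(-54) = -9/5 - 54/5 = -63/5 ≈ -12.600)
l(U) = 172
m(z) - l(-154) = 115 - 1*172 = 115 - 172 = -57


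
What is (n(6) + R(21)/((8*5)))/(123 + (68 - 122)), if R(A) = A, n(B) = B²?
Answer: 487/920 ≈ 0.52935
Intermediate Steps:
(n(6) + R(21)/((8*5)))/(123 + (68 - 122)) = (6² + 21/((8*5)))/(123 + (68 - 122)) = (36 + 21/40)/(123 - 54) = (36 + 21*(1/40))/69 = (36 + 21/40)*(1/69) = (1461/40)*(1/69) = 487/920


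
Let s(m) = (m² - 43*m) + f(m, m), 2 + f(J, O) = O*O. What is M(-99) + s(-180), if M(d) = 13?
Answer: 72551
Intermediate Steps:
f(J, O) = -2 + O² (f(J, O) = -2 + O*O = -2 + O²)
s(m) = -2 - 43*m + 2*m² (s(m) = (m² - 43*m) + (-2 + m²) = -2 - 43*m + 2*m²)
M(-99) + s(-180) = 13 + (-2 - 43*(-180) + 2*(-180)²) = 13 + (-2 + 7740 + 2*32400) = 13 + (-2 + 7740 + 64800) = 13 + 72538 = 72551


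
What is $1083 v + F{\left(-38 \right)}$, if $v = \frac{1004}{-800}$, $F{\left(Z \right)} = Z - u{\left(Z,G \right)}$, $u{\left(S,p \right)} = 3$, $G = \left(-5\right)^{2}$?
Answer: $- \frac{280033}{200} \approx -1400.2$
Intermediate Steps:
$G = 25$
$F{\left(Z \right)} = -3 + Z$ ($F{\left(Z \right)} = Z - 3 = -3 + Z$)
$v = - \frac{251}{200}$ ($v = 1004 \left(- \frac{1}{800}\right) = - \frac{251}{200} \approx -1.255$)
$1083 v + F{\left(-38 \right)} = 1083 \left(- \frac{251}{200}\right) - 41 = - \frac{271833}{200} - 41 = - \frac{280033}{200}$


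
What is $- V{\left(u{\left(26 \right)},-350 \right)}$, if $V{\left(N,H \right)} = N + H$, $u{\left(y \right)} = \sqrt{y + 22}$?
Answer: $350 - 4 \sqrt{3} \approx 343.07$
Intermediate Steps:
$u{\left(y \right)} = \sqrt{22 + y}$
$V{\left(N,H \right)} = H + N$
$- V{\left(u{\left(26 \right)},-350 \right)} = - (-350 + \sqrt{22 + 26}) = - (-350 + \sqrt{48}) = - (-350 + 4 \sqrt{3}) = 350 - 4 \sqrt{3}$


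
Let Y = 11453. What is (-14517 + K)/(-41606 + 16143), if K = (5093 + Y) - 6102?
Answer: 4073/25463 ≈ 0.15996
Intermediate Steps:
K = 10444 (K = (5093 + 11453) - 6102 = 16546 - 6102 = 10444)
(-14517 + K)/(-41606 + 16143) = (-14517 + 10444)/(-41606 + 16143) = -4073/(-25463) = -4073*(-1/25463) = 4073/25463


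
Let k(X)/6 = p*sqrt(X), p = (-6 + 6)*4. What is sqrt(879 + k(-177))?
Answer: sqrt(879) ≈ 29.648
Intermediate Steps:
p = 0 (p = 0*4 = 0)
k(X) = 0 (k(X) = 6*(0*sqrt(X)) = 6*0 = 0)
sqrt(879 + k(-177)) = sqrt(879 + 0) = sqrt(879)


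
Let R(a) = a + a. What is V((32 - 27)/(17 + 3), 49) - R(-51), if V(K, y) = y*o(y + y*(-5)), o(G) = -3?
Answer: -45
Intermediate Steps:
R(a) = 2*a
V(K, y) = -3*y (V(K, y) = y*(-3) = -3*y)
V((32 - 27)/(17 + 3), 49) - R(-51) = -3*49 - 2*(-51) = -147 - 1*(-102) = -147 + 102 = -45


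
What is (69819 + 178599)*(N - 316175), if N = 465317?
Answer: 37049557356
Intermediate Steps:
(69819 + 178599)*(N - 316175) = (69819 + 178599)*(465317 - 316175) = 248418*149142 = 37049557356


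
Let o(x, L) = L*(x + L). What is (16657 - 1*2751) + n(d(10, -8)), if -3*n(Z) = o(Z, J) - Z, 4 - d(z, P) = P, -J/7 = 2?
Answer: 41702/3 ≈ 13901.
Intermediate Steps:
J = -14 (J = -7*2 = -14)
d(z, P) = 4 - P
o(x, L) = L*(L + x)
n(Z) = -196/3 + 5*Z (n(Z) = -(-14*(-14 + Z) - Z)/3 = -((196 - 14*Z) - Z)/3 = -(196 - 15*Z)/3 = -196/3 + 5*Z)
(16657 - 1*2751) + n(d(10, -8)) = (16657 - 1*2751) + (-196/3 + 5*(4 - 1*(-8))) = (16657 - 2751) + (-196/3 + 5*(4 + 8)) = 13906 + (-196/3 + 5*12) = 13906 + (-196/3 + 60) = 13906 - 16/3 = 41702/3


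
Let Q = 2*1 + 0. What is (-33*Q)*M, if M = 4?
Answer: -264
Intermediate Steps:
Q = 2 (Q = 2 + 0 = 2)
(-33*Q)*M = -33*2*4 = -66*4 = -264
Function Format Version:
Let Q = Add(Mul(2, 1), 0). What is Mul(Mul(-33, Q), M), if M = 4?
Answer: -264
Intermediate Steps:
Q = 2 (Q = Add(2, 0) = 2)
Mul(Mul(-33, Q), M) = Mul(Mul(-33, 2), 4) = Mul(-66, 4) = -264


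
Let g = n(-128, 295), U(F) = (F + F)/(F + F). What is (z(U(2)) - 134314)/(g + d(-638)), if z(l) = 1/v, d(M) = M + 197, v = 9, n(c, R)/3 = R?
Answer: -1208825/3996 ≈ -302.51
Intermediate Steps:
n(c, R) = 3*R
U(F) = 1 (U(F) = (2*F)/((2*F)) = (2*F)*(1/(2*F)) = 1)
d(M) = 197 + M
g = 885 (g = 3*295 = 885)
z(l) = ⅑ (z(l) = 1/9 = ⅑)
(z(U(2)) - 134314)/(g + d(-638)) = (⅑ - 134314)/(885 + (197 - 638)) = -1208825/(9*(885 - 441)) = -1208825/9/444 = -1208825/9*1/444 = -1208825/3996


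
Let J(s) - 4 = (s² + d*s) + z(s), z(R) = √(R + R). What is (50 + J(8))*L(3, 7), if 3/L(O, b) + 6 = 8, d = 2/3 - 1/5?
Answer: 943/5 ≈ 188.60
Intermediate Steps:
z(R) = √2*√R (z(R) = √(2*R) = √2*√R)
d = 7/15 (d = 2*(⅓) - 1*⅕ = ⅔ - ⅕ = 7/15 ≈ 0.46667)
L(O, b) = 3/2 (L(O, b) = 3/(-6 + 8) = 3/2)
J(s) = 4 + s² + 7*s/15 + √2*√s (J(s) = 4 + ((s² + 7*s/15) + √2*√s) = 4 + (s² + 7*s/15 + √2*√s) = 4 + s² + 7*s/15 + √2*√s)
(50 + J(8))*L(3, 7) = (50 + (4 + 8² + (7/15)*8 + √2*√8))*(3/2) = (50 + (4 + 64 + 56/15 + √2*(2*√2)))*(3/2) = (50 + (4 + 64 + 56/15 + 4))*(3/2) = (50 + 1136/15)*(3/2) = (1886/15)*(3/2) = 943/5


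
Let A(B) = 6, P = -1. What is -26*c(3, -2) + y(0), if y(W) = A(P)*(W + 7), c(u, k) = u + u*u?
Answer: -270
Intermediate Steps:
c(u, k) = u + u²
y(W) = 42 + 6*W (y(W) = 6*(W + 7) = 6*(7 + W) = 42 + 6*W)
-26*c(3, -2) + y(0) = -78*(1 + 3) + (42 + 6*0) = -78*4 + (42 + 0) = -26*12 + 42 = -312 + 42 = -270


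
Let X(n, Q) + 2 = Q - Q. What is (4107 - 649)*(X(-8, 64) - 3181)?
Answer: -11006814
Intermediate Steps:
X(n, Q) = -2 (X(n, Q) = -2 + (Q - Q) = -2 + 0 = -2)
(4107 - 649)*(X(-8, 64) - 3181) = (4107 - 649)*(-2 - 3181) = 3458*(-3183) = -11006814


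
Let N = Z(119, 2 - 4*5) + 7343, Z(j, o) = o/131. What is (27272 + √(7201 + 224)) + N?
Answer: 4534547/131 + 15*√33 ≈ 34701.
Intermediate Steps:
Z(j, o) = o/131 (Z(j, o) = o*(1/131) = o/131)
N = 961915/131 (N = (2 - 4*5)/131 + 7343 = (2 - 20)/131 + 7343 = (1/131)*(-18) + 7343 = -18/131 + 7343 = 961915/131 ≈ 7342.9)
(27272 + √(7201 + 224)) + N = (27272 + √(7201 + 224)) + 961915/131 = (27272 + √7425) + 961915/131 = (27272 + 15*√33) + 961915/131 = 4534547/131 + 15*√33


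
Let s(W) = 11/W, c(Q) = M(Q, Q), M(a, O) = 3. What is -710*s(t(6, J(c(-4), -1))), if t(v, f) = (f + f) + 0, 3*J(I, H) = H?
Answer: 11715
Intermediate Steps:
c(Q) = 3
J(I, H) = H/3
t(v, f) = 2*f (t(v, f) = 2*f + 0 = 2*f)
-710*s(t(6, J(c(-4), -1))) = -7810/(2*((⅓)*(-1))) = -7810/(2*(-⅓)) = -7810/(-⅔) = -7810*(-3)/2 = -710*(-33/2) = 11715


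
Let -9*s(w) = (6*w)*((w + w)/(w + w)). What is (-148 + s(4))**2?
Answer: 204304/9 ≈ 22700.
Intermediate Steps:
s(w) = -2*w/3 (s(w) = -6*w*(w + w)/(w + w)/9 = -6*w*(2*w)/((2*w))/9 = -6*w*(2*w)*(1/(2*w))/9 = -6*w/9 = -2*w/3)
(-148 + s(4))**2 = (-148 - 2/3*4)**2 = (-148 - 8/3)**2 = (-452/3)**2 = 204304/9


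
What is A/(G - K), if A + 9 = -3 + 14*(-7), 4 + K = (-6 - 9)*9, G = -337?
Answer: 5/9 ≈ 0.55556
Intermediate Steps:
K = -139 (K = -4 + (-6 - 9)*9 = -4 - 15*9 = -4 - 135 = -139)
A = -110 (A = -9 + (-3 + 14*(-7)) = -9 + (-3 - 98) = -9 - 101 = -110)
A/(G - K) = -110/(-337 - 1*(-139)) = -110/(-337 + 139) = -110/(-198) = -110*(-1/198) = 5/9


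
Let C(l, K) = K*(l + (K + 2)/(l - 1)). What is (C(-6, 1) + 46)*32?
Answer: 8864/7 ≈ 1266.3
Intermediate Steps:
C(l, K) = K*(l + (2 + K)/(-1 + l))
(C(-6, 1) + 46)*32 = (1*(2 + 1 + (-6)² - 1*(-6))/(-1 - 6) + 46)*32 = (1*(2 + 1 + 36 + 6)/(-7) + 46)*32 = (1*(-⅐)*45 + 46)*32 = (-45/7 + 46)*32 = (277/7)*32 = 8864/7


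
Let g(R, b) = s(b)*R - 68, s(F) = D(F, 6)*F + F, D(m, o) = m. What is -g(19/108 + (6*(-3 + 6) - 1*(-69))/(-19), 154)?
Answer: 107902493/1026 ≈ 1.0517e+5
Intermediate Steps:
s(F) = F + F**2 (s(F) = F*F + F = F**2 + F = F + F**2)
g(R, b) = -68 + R*b*(1 + b) (g(R, b) = (b*(1 + b))*R - 68 = R*b*(1 + b) - 68 = -68 + R*b*(1 + b))
-g(19/108 + (6*(-3 + 6) - 1*(-69))/(-19), 154) = -(-68 + (19/108 + (6*(-3 + 6) - 1*(-69))/(-19))*154*(1 + 154)) = -(-68 + (19*(1/108) + (6*3 + 69)*(-1/19))*154*155) = -(-68 + (19/108 + (18 + 69)*(-1/19))*154*155) = -(-68 + (19/108 + 87*(-1/19))*154*155) = -(-68 + (19/108 - 87/19)*154*155) = -(-68 - 9035/2052*154*155) = -(-68 - 107832725/1026) = -1*(-107902493/1026) = 107902493/1026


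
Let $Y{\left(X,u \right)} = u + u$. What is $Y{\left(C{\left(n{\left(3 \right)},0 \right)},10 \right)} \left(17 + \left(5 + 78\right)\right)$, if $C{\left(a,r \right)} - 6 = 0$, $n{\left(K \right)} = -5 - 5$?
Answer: $2000$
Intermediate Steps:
$n{\left(K \right)} = -10$
$C{\left(a,r \right)} = 6$ ($C{\left(a,r \right)} = 6 + 0 = 6$)
$Y{\left(X,u \right)} = 2 u$
$Y{\left(C{\left(n{\left(3 \right)},0 \right)},10 \right)} \left(17 + \left(5 + 78\right)\right) = 2 \cdot 10 \left(17 + \left(5 + 78\right)\right) = 20 \left(17 + 83\right) = 20 \cdot 100 = 2000$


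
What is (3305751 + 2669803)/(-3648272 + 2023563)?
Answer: -5975554/1624709 ≈ -3.6779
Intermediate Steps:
(3305751 + 2669803)/(-3648272 + 2023563) = 5975554/(-1624709) = 5975554*(-1/1624709) = -5975554/1624709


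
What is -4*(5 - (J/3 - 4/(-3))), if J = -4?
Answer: -20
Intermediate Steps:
-4*(5 - (J/3 - 4/(-3))) = -4*(5 - (-4/3 - 4/(-3))) = -4*(5 - (-4*⅓ - 4*(-⅓))) = -4*(5 - (-4/3 + 4/3)) = -4*(5 - 1*0) = -4*(5 + 0) = -4*5 = -20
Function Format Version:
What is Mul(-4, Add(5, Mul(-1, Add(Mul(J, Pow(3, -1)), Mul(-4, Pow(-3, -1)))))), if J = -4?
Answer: -20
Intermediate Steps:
Mul(-4, Add(5, Mul(-1, Add(Mul(J, Pow(3, -1)), Mul(-4, Pow(-3, -1)))))) = Mul(-4, Add(5, Mul(-1, Add(Mul(-4, Pow(3, -1)), Mul(-4, Pow(-3, -1)))))) = Mul(-4, Add(5, Mul(-1, Add(Mul(-4, Rational(1, 3)), Mul(-4, Rational(-1, 3)))))) = Mul(-4, Add(5, Mul(-1, Add(Rational(-4, 3), Rational(4, 3))))) = Mul(-4, Add(5, Mul(-1, 0))) = Mul(-4, Add(5, 0)) = Mul(-4, 5) = -20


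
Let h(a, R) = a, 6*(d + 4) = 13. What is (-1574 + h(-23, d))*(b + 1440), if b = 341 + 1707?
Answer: -5570336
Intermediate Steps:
d = -11/6 (d = -4 + (⅙)*13 = -4 + 13/6 = -11/6 ≈ -1.8333)
b = 2048
(-1574 + h(-23, d))*(b + 1440) = (-1574 - 23)*(2048 + 1440) = -1597*3488 = -5570336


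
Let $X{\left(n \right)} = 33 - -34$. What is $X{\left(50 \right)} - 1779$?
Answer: $-1712$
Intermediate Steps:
$X{\left(n \right)} = 67$ ($X{\left(n \right)} = 33 + 34 = 67$)
$X{\left(50 \right)} - 1779 = 67 - 1779 = -1712$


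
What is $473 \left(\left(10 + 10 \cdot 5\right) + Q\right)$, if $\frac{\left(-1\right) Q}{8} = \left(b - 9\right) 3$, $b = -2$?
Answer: $153252$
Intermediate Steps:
$Q = 264$ ($Q = - 8 \left(-2 - 9\right) 3 = - 8 \left(\left(-11\right) 3\right) = \left(-8\right) \left(-33\right) = 264$)
$473 \left(\left(10 + 10 \cdot 5\right) + Q\right) = 473 \left(\left(10 + 10 \cdot 5\right) + 264\right) = 473 \left(\left(10 + 50\right) + 264\right) = 473 \left(60 + 264\right) = 473 \cdot 324 = 153252$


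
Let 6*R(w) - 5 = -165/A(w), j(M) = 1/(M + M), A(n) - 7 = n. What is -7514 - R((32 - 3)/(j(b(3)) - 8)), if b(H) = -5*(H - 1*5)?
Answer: -12003101/1599 ≈ -7506.6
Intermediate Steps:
b(H) = 25 - 5*H (b(H) = -5*(H - 5) = -5*(-5 + H) = 25 - 5*H)
A(n) = 7 + n
j(M) = 1/(2*M)
R(w) = ⅚ - 55/(2*(7 + w)) (R(w) = ⅚ + (-165/(7 + w))/6 = ⅚ - 55/(2*(7 + w)))
-7514 - R((32 - 3)/(j(b(3)) - 8)) = -7514 - 5*(-26 + (32 - 3)/(1/(2*(25 - 5*3)) - 8))/(6*(7 + (32 - 3)/(1/(2*(25 - 5*3)) - 8))) = -7514 - 5*(-26 + 29/(1/(2*(25 - 15)) - 8))/(6*(7 + 29/(1/(2*(25 - 15)) - 8))) = -7514 - 5*(-26 + 29/((½)/10 - 8))/(6*(7 + 29/((½)/10 - 8))) = -7514 - 5*(-26 + 29/((½)*(⅒) - 8))/(6*(7 + 29/((½)*(⅒) - 8))) = -7514 - 5*(-26 + 29/(1/20 - 8))/(6*(7 + 29/(1/20 - 8))) = -7514 - 5*(-26 + 29/(-159/20))/(6*(7 + 29/(-159/20))) = -7514 - 5*(-26 + 29*(-20/159))/(6*(7 + 29*(-20/159))) = -7514 - 5*(-26 - 580/159)/(6*(7 - 580/159)) = -7514 - 5*(-4714)/(6*533/159*159) = -7514 - 5*159*(-4714)/(6*533*159) = -7514 - 1*(-11785/1599) = -7514 + 11785/1599 = -12003101/1599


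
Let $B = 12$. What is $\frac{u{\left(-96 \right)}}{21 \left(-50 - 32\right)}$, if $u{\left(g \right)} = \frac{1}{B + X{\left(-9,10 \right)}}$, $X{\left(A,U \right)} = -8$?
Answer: $- \frac{1}{6888} \approx -0.00014518$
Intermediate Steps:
$u{\left(g \right)} = \frac{1}{4}$ ($u{\left(g \right)} = \frac{1}{12 - 8} = \frac{1}{4}$)
$\frac{u{\left(-96 \right)}}{21 \left(-50 - 32\right)} = \frac{1}{4 \cdot 21 \left(-50 - 32\right)} = \frac{1}{4 \cdot 21 \left(-82\right)} = \frac{1}{4 \left(-1722\right)} = \frac{1}{4} \left(- \frac{1}{1722}\right) = - \frac{1}{6888}$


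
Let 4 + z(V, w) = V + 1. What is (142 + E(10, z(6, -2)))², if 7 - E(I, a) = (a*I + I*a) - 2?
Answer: 8281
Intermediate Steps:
z(V, w) = -3 + V (z(V, w) = -4 + (V + 1) = -4 + (1 + V) = -3 + V)
E(I, a) = 9 - 2*I*a (E(I, a) = 7 - ((a*I + I*a) - 2) = 7 - ((I*a + I*a) - 2) = 7 - (2*I*a - 2) = 7 - (-2 + 2*I*a) = 7 + (2 - 2*I*a) = 9 - 2*I*a)
(142 + E(10, z(6, -2)))² = (142 + (9 - 2*10*(-3 + 6)))² = (142 + (9 - 2*10*3))² = (142 + (9 - 60))² = (142 - 51)² = 91² = 8281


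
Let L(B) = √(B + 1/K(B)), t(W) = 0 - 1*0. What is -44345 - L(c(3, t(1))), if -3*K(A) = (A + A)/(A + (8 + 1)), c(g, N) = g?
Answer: -44345 - I*√3 ≈ -44345.0 - 1.732*I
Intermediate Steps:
t(W) = 0 (t(W) = 0 + 0 = 0)
K(A) = -2*A/(3*(9 + A)) (K(A) = -(A + A)/(3*(A + (8 + 1))) = -2*A/(3*(A + 9)) = -2*A/(3*(9 + A)))
L(B) = √(B - (27 + 3*B)/(2*B)) (L(B) = √(B + 1/(-2*B/(27 + 3*B))) = √(B - (27 + 3*B)/(2*B)))
-44345 - L(c(3, t(1))) = -44345 - √(-6 - 54/3 + 4*3)/2 = -44345 - √(-6 - 54*⅓ + 12)/2 = -44345 - √(-6 - 18 + 12)/2 = -44345 - √(-12)/2 = -44345 - 2*I*√3/2 = -44345 - I*√3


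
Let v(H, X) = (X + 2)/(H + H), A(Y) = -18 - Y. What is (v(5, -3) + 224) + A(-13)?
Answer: 2189/10 ≈ 218.90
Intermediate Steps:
v(H, X) = (2 + X)/(2*H) (v(H, X) = (2 + X)/((2*H)) = (2 + X)*(1/(2*H)) = (2 + X)/(2*H))
(v(5, -3) + 224) + A(-13) = ((1/2)*(2 - 3)/5 + 224) + (-18 - 1*(-13)) = ((1/2)*(1/5)*(-1) + 224) + (-18 + 13) = (-1/10 + 224) - 5 = 2239/10 - 5 = 2189/10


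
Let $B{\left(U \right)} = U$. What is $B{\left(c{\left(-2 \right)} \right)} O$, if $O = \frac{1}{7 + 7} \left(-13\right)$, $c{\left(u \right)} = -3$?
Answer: $\frac{39}{14} \approx 2.7857$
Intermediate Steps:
$O = - \frac{13}{14}$ ($O = \frac{1}{14} \left(-13\right) = - \frac{13}{14} \approx -0.92857$)
$B{\left(c{\left(-2 \right)} \right)} O = \left(-3\right) \left(- \frac{13}{14}\right) = \frac{39}{14}$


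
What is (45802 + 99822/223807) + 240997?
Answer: 64187723615/223807 ≈ 2.8680e+5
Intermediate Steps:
(45802 + 99822/223807) + 240997 = 10250908036/223807 + 240997 = 64187723615/223807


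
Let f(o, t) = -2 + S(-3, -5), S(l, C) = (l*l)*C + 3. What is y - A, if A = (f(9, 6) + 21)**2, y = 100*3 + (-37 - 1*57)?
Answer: -323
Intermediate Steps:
S(l, C) = 3 + C*l**2 (S(l, C) = l**2*C + 3 = C*l**2 + 3 = 3 + C*l**2)
f(o, t) = -44 (f(o, t) = -2 + (3 - 5*(-3)**2) = -2 + (3 - 5*9) = -2 + (3 - 45) = -2 - 42 = -44)
y = 206 (y = 300 + (-37 - 57) = 300 - 94 = 206)
A = 529 (A = (-44 + 21)**2 = (-23)**2 = 529)
y - A = 206 - 1*529 = 206 - 529 = -323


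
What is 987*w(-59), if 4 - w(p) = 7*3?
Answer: -16779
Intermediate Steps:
w(p) = -17 (w(p) = 4 - 7*3 = 4 - 1*21 = 4 - 21 = -17)
987*w(-59) = 987*(-17) = -16779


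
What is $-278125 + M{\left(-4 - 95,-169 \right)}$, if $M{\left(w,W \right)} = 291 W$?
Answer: $-327304$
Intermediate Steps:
$-278125 + M{\left(-4 - 95,-169 \right)} = -278125 + 291 \left(-169\right) = -278125 - 49179 = -327304$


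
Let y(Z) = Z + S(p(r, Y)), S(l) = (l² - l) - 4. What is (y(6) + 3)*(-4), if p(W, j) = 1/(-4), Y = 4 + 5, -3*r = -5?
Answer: -85/4 ≈ -21.250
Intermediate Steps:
r = 5/3 (r = -⅓*(-5) = 5/3 ≈ 1.6667)
Y = 9
p(W, j) = -¼
S(l) = -4 + l² - l
y(Z) = -59/16 + Z (y(Z) = Z + (-4 + (-¼)² - 1*(-¼)) = Z + (-4 + 1/16 + ¼) = Z - 59/16 = -59/16 + Z)
(y(6) + 3)*(-4) = ((-59/16 + 6) + 3)*(-4) = (37/16 + 3)*(-4) = (85/16)*(-4) = -85/4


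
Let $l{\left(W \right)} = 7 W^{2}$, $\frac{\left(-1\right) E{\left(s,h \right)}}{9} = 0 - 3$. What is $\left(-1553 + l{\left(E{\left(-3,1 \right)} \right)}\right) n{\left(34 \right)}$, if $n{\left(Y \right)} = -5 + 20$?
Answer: $53250$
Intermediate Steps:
$E{\left(s,h \right)} = 27$ ($E{\left(s,h \right)} = - 9 \left(0 - 3\right) = \left(-9\right) \left(-3\right) = 27$)
$n{\left(Y \right)} = 15$
$\left(-1553 + l{\left(E{\left(-3,1 \right)} \right)}\right) n{\left(34 \right)} = \left(-1553 + 7 \cdot 27^{2}\right) 15 = \left(-1553 + 7 \cdot 729\right) 15 = \left(-1553 + 5103\right) 15 = 3550 \cdot 15 = 53250$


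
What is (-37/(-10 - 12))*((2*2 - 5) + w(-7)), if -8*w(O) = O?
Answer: -37/176 ≈ -0.21023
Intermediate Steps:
w(O) = -O/8
(-37/(-10 - 12))*((2*2 - 5) + w(-7)) = (-37/(-10 - 12))*((2*2 - 5) - ⅛*(-7)) = (-37/(-22))*((4 - 5) + 7/8) = (-37*(-1/22))*(-1 + 7/8) = (37/22)*(-⅛) = -37/176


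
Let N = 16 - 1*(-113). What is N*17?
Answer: 2193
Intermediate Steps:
N = 129 (N = 16 + 113 = 129)
N*17 = 129*17 = 2193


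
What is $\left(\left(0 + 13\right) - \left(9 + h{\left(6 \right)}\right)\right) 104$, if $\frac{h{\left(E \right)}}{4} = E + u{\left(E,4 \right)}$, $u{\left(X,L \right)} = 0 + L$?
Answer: $-3744$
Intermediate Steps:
$u{\left(X,L \right)} = L$
$h{\left(E \right)} = 16 + 4 E$ ($h{\left(E \right)} = 4 \left(E + 4\right) = 4 \left(4 + E\right) = 16 + 4 E$)
$\left(\left(0 + 13\right) - \left(9 + h{\left(6 \right)}\right)\right) 104 = \left(\left(0 + 13\right) - \left(25 + 24\right)\right) 104 = \left(13 - 49\right) 104 = \left(-36\right) 104 = -3744$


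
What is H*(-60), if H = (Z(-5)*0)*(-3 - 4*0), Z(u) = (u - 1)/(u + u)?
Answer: 0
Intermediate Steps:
Z(u) = (-1 + u)/(2*u) (Z(u) = (-1 + u)/((2*u)) = (-1 + u)*(1/(2*u)) = (-1 + u)/(2*u))
H = 0 (H = (((½)*(-1 - 5)/(-5))*0)*(-3 - 4*0) = (((½)*(-⅕)*(-6))*0)*(-3 - 1*0) = ((⅗)*0)*(-3 + 0) = 0*(-3) = 0)
H*(-60) = 0*(-60) = 0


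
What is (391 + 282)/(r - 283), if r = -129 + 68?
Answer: -673/344 ≈ -1.9564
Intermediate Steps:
r = -61
(391 + 282)/(r - 283) = (391 + 282)/(-61 - 283) = 673/(-344) = 673*(-1/344) = -673/344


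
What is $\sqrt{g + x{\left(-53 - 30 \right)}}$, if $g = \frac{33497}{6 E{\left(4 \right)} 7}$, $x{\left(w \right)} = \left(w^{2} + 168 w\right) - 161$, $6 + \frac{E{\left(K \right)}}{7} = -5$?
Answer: $\frac{i \sqrt{1542422706}}{462} \approx 85.008 i$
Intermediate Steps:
$E{\left(K \right)} = -77$ ($E{\left(K \right)} = -42 + 7 \left(-5\right) = -42 - 35 = -77$)
$x{\left(w \right)} = -161 + w^{2} + 168 w$
$g = - \frac{33497}{3234}$ ($g = \frac{33497}{6 \left(-77\right) 7} = \frac{33497}{\left(-462\right) 7} = \frac{33497}{-3234} = 33497 \left(- \frac{1}{3234}\right) = - \frac{33497}{3234} \approx -10.358$)
$\sqrt{g + x{\left(-53 - 30 \right)}} = \sqrt{- \frac{33497}{3234} + \left(-161 + \left(-53 - 30\right)^{2} + 168 \left(-53 - 30\right)\right)} = \sqrt{- \frac{33497}{3234} + \left(-161 + \left(-83\right)^{2} + 168 \left(-83\right)\right)} = \sqrt{- \frac{33497}{3234} - 7216} = \sqrt{- \frac{23370041}{3234}} = \frac{i \sqrt{1542422706}}{462}$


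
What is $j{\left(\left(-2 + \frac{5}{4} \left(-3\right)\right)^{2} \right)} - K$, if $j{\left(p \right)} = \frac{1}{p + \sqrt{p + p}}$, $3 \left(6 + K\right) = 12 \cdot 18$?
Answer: $- \frac{32786}{497} - \frac{64 \sqrt{2}}{11431} \approx -65.976$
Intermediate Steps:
$K = 66$ ($K = -6 + \frac{12 \cdot 18}{3} = -6 + \frac{1}{3} \cdot 216 = -6 + 72 = 66$)
$j{\left(p \right)} = \frac{1}{p + \sqrt{2} \sqrt{p}}$ ($j{\left(p \right)} = \frac{1}{p + \sqrt{2 p}} = \frac{1}{p + \sqrt{2} \sqrt{p}}$)
$j{\left(\left(-2 + \frac{5}{4} \left(-3\right)\right)^{2} \right)} - K = \frac{1}{\left(-2 + \frac{5}{4} \left(-3\right)\right)^{2} + \sqrt{2} \sqrt{\left(-2 + \frac{5}{4} \left(-3\right)\right)^{2}}} - 66 = \frac{1}{\left(-2 - \frac{15}{4}\right)^{2} + \sqrt{2} \sqrt{\left(-2 - \frac{15}{4}\right)^{2}}} - 66 = \frac{1}{\left(- \frac{23}{4}\right)^{2} + \sqrt{2} \sqrt{\left(- \frac{23}{4}\right)^{2}}} - 66 = \frac{1}{\frac{529}{16} + \sqrt{2} \sqrt{\frac{529}{16}}} - 66 = \frac{1}{\frac{529}{16} + \sqrt{2} \cdot \frac{23}{4}} - 66 = \frac{1}{\frac{529}{16} + \frac{23 \sqrt{2}}{4}} - 66 = -66 + \frac{1}{\frac{529}{16} + \frac{23 \sqrt{2}}{4}}$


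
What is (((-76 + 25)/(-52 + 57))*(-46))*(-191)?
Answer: -448086/5 ≈ -89617.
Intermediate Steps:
(((-76 + 25)/(-52 + 57))*(-46))*(-191) = (-51/5*(-46))*(-191) = (-51*1/5*(-46))*(-191) = -51/5*(-46)*(-191) = (2346/5)*(-191) = -448086/5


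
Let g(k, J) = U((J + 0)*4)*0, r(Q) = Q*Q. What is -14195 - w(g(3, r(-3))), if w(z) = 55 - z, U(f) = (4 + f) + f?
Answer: -14250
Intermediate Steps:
r(Q) = Q²
U(f) = 4 + 2*f
g(k, J) = 0 (g(k, J) = (4 + 2*((J + 0)*4))*0 = (4 + 2*(J*4))*0 = (4 + 2*(4*J))*0 = (4 + 8*J)*0 = 0)
-14195 - w(g(3, r(-3))) = -14195 - (55 - 1*0) = -14195 - (55 + 0) = -14195 - 1*55 = -14195 - 55 = -14250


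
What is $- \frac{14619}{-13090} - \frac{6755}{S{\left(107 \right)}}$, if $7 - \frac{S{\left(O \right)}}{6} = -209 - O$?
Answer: $- \frac{80336}{33915} \approx -2.3687$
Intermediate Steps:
$S{\left(O \right)} = 1296 + 6 O$ ($S{\left(O \right)} = 42 - 6 \left(-209 - O\right) = 42 + \left(1254 + 6 O\right) = 1296 + 6 O$)
$- \frac{14619}{-13090} - \frac{6755}{S{\left(107 \right)}} = - \frac{14619}{-13090} - \frac{6755}{1296 + 6 \cdot 107} = \left(-14619\right) \left(- \frac{1}{13090}\right) - \frac{6755}{1296 + 642} = \frac{1329}{1190} - \frac{6755}{1938} = - \frac{80336}{33915}$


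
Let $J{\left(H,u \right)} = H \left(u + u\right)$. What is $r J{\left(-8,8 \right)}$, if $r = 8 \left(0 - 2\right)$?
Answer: $2048$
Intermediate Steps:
$J{\left(H,u \right)} = 2 H u$ ($J{\left(H,u \right)} = H 2 u = 2 H u$)
$r = -16$ ($r = 8 \left(-2\right) = -16$)
$r J{\left(-8,8 \right)} = - 16 \cdot 2 \left(-8\right) 8 = \left(-16\right) \left(-128\right) = 2048$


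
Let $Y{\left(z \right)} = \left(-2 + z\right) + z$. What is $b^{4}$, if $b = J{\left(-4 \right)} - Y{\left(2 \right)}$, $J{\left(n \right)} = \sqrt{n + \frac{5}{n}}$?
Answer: $\frac{\left(4 - i \sqrt{21}\right)^{4}}{16} \approx -82.438 + 22.913 i$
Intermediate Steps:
$Y{\left(z \right)} = -2 + 2 z$
$b = -2 + \frac{i \sqrt{21}}{2}$ ($b = \sqrt{-4 + \frac{5}{-4}} - \left(-2 + 2 \cdot 2\right) = \sqrt{-4 + 5 \left(- \frac{1}{4}\right)} - \left(-2 + 4\right) = \sqrt{-4 - \frac{5}{4}} - 2 = \sqrt{- \frac{21}{4}} - 2 = \frac{i \sqrt{21}}{2} - 2 = -2 + \frac{i \sqrt{21}}{2} \approx -2.0 + 2.2913 i$)
$b^{4} = \left(-2 + \frac{i \sqrt{21}}{2}\right)^{4}$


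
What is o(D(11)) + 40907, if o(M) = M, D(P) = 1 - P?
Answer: 40897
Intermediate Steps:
o(D(11)) + 40907 = (1 - 1*11) + 40907 = (1 - 11) + 40907 = -10 + 40907 = 40897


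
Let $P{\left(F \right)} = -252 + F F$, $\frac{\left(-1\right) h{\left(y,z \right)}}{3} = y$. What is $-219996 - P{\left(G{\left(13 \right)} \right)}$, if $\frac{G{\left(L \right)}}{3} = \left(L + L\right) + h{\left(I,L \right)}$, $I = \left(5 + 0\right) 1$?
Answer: $-220833$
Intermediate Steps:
$I = 5$ ($I = 5 \cdot 1 = 5$)
$h{\left(y,z \right)} = - 3 y$
$G{\left(L \right)} = -45 + 6 L$ ($G{\left(L \right)} = 3 \left(\left(L + L\right) - 15\right) = 3 \left(2 L - 15\right) = 3 \left(-15 + 2 L\right) = -45 + 6 L$)
$P{\left(F \right)} = -252 + F^{2}$
$-219996 - P{\left(G{\left(13 \right)} \right)} = -219996 - \left(-252 + \left(-45 + 6 \cdot 13\right)^{2}\right) = -219996 - \left(-252 + \left(-45 + 78\right)^{2}\right) = -219996 - \left(-252 + 33^{2}\right) = -219996 - \left(-252 + 1089\right) = -219996 - 837 = -220833$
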